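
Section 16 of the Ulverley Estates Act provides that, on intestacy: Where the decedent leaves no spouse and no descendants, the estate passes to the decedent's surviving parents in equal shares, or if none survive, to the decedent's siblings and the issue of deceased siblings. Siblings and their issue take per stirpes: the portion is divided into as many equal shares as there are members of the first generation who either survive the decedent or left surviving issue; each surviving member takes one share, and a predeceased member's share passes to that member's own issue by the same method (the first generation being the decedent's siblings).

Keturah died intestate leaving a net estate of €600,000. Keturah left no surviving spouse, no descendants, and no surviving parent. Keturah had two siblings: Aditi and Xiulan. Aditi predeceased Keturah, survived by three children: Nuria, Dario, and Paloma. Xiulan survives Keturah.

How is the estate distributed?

Nuria: €100,000; Dario: €100,000; Paloma: €100,000; Xiulan: €300,000

The entire €600,000 passes to the siblings and their issue.
That amount (€600,000) is divided into 2 shares of €300,000: Xiulan takes €300,000; Aditi's €300,000 share passes to Aditi's issue.
Aditi's share (€300,000) is divided into 3 shares of €100,000: Nuria, Dario, and Paloma each take €100,000.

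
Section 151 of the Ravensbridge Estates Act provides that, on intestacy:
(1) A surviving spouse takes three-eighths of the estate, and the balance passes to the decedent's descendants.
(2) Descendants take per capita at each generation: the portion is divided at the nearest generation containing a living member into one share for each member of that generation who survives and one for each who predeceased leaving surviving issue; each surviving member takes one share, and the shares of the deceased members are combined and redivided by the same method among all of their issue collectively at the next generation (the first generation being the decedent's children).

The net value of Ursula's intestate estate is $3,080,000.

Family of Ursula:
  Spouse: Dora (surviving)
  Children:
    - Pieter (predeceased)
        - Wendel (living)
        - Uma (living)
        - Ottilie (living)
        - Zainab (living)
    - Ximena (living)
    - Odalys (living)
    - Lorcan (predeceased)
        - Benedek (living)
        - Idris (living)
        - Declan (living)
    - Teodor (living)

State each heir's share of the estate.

Dora: $1,155,000; Wendel: $110,000; Uma: $110,000; Ottilie: $110,000; Zainab: $110,000; Ximena: $385,000; Odalys: $385,000; Benedek: $110,000; Idris: $110,000; Declan: $110,000; Teodor: $385,000

Dora takes three-eighths of $3,080,000 = $1,155,000. The remaining $1,925,000 passes to the descendants.
The descendants' portion ($1,925,000) is divided at the children's generation into 5 shares of $385,000. Ximena, Odalys, and Teodor each take $385,000. The 2 shares of the deceased (Pieter and Lorcan) are combined into a pool of $770,000.
That pool ($770,000) is divided at the grandchildren's generation equally among Wendel, Uma, Ottilie, Zainab, Benedek, Idris, and Declan: $110,000 each.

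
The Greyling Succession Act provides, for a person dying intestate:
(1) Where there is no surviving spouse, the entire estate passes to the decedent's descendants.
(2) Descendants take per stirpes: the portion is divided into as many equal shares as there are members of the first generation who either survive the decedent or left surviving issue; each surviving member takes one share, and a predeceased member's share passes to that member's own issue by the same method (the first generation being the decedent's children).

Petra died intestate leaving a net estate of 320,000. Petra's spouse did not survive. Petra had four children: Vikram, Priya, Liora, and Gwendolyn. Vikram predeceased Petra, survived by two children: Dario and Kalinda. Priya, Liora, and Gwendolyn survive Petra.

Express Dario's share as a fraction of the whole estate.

Dario receives 1/8 of the estate.

The entire 320,000 passes to the descendants.
That amount (320,000) is divided into 4 shares of 80,000: Priya, Liora, and Gwendolyn each take 80,000; Vikram's 80,000 share passes to Vikram's issue.
Vikram's share (80,000) is divided into 2 shares of 40,000: Dario and Kalinda each take 40,000.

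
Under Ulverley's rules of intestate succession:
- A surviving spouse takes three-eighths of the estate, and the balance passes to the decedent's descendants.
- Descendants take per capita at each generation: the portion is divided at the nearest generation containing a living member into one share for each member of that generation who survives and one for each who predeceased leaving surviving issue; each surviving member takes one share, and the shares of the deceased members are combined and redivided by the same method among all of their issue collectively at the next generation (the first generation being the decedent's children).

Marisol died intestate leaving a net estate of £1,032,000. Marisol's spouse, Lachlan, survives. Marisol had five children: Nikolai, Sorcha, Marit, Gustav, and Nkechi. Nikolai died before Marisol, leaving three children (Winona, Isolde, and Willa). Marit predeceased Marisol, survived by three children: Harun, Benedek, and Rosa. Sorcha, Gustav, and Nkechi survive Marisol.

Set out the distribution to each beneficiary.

Lachlan: £387,000; Winona: £43,000; Isolde: £43,000; Willa: £43,000; Sorcha: £129,000; Harun: £43,000; Benedek: £43,000; Rosa: £43,000; Gustav: £129,000; Nkechi: £129,000

Lachlan takes three-eighths of £1,032,000 = £387,000. The remaining £645,000 passes to the descendants.
The descendants' portion (£645,000) is divided at the children's generation into 5 shares of £129,000. Sorcha, Gustav, and Nkechi each take £129,000. The 2 shares of the deceased (Nikolai and Marit) are combined into a pool of £258,000.
That pool (£258,000) is divided at the grandchildren's generation equally among Winona, Isolde, Willa, Harun, Benedek, and Rosa: £43,000 each.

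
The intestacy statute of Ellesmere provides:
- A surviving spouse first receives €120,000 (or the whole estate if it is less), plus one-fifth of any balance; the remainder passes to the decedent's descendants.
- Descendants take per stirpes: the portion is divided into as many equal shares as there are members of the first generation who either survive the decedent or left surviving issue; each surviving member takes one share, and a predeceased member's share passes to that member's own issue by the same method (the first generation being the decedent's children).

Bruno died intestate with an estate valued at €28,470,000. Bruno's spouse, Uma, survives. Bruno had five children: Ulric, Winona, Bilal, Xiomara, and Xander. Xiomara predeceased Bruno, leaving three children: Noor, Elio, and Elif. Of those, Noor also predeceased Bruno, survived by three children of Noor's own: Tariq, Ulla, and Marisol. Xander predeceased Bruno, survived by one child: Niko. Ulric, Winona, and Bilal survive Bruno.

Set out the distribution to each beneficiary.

Uma: €5,790,000; Ulric: €4,536,000; Winona: €4,536,000; Bilal: €4,536,000; Tariq: €504,000; Ulla: €504,000; Marisol: €504,000; Elio: €1,512,000; Elif: €1,512,000; Niko: €4,536,000

Uma first takes €120,000, leaving a balance of €28,350,000. Uma then takes one-fifth of the balance (€5,670,000), for a total of €5,790,000. The remaining €22,680,000 passes to the descendants.
The descendants' portion (€22,680,000) is divided into 5 shares of €4,536,000: Ulric, Winona, and Bilal each take €4,536,000; Xiomara's €4,536,000 share passes to Xiomara's issue; Xander's €4,536,000 share passes to Xander's issue.
Xiomara's share (€4,536,000) is divided into 3 shares of €1,512,000: Elio and Elif each take €1,512,000; Noor's €1,512,000 share passes to Noor's issue.
Noor's share (€1,512,000) is divided into 3 shares of €504,000: Tariq, Ulla, and Marisol each take €504,000.
Xander's share (€4,536,000) passes entirely to Niko.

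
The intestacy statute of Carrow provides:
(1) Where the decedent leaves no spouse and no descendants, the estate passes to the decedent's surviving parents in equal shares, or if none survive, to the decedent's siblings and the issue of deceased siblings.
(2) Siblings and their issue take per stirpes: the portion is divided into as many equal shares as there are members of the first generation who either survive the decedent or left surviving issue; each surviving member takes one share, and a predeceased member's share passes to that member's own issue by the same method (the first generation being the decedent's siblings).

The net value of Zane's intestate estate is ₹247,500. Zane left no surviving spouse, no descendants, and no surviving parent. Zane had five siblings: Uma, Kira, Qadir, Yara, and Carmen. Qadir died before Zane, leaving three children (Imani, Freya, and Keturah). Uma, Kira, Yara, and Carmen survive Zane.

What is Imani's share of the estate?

The entire ₹247,500 passes to the siblings and their issue.
That amount (₹247,500) is divided into 5 shares of ₹49,500: Uma, Kira, Yara, and Carmen each take ₹49,500; Qadir's ₹49,500 share passes to Qadir's issue.
Qadir's share (₹49,500) is divided into 3 shares of ₹16,500: Imani, Freya, and Keturah each take ₹16,500.

Imani receives ₹16,500.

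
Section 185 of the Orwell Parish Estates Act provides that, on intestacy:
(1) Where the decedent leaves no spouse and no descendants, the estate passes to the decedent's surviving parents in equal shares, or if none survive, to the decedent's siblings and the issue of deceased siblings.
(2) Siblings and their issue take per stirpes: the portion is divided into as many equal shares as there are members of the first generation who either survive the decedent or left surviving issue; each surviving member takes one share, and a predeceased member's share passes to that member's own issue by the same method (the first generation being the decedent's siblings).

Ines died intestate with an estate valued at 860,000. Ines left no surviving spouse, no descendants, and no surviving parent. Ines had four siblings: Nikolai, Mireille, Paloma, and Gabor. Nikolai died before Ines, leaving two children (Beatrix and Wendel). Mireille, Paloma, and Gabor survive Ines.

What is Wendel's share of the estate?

Wendel receives 107,500.

The entire 860,000 passes to the siblings and their issue.
That amount (860,000) is divided into 4 shares of 215,000: Mireille, Paloma, and Gabor each take 215,000; Nikolai's 215,000 share passes to Nikolai's issue.
Nikolai's share (215,000) is divided into 2 shares of 107,500: Beatrix and Wendel each take 107,500.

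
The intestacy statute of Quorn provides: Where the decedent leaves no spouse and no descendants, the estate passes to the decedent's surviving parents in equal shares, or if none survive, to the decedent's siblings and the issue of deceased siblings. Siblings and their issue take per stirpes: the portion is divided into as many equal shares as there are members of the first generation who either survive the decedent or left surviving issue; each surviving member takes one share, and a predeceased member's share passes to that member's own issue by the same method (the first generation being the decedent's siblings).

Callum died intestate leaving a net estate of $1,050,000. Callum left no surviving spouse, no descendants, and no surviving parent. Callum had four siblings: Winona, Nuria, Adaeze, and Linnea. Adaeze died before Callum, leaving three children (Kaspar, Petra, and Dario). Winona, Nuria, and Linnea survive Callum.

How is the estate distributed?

The entire $1,050,000 passes to the siblings and their issue.
That amount ($1,050,000) is divided into 4 shares of $262,500: Winona, Nuria, and Linnea each take $262,500; Adaeze's $262,500 share passes to Adaeze's issue.
Adaeze's share ($262,500) is divided into 3 shares of $87,500: Kaspar, Petra, and Dario each take $87,500.

Winona: $262,500; Nuria: $262,500; Kaspar: $87,500; Petra: $87,500; Dario: $87,500; Linnea: $262,500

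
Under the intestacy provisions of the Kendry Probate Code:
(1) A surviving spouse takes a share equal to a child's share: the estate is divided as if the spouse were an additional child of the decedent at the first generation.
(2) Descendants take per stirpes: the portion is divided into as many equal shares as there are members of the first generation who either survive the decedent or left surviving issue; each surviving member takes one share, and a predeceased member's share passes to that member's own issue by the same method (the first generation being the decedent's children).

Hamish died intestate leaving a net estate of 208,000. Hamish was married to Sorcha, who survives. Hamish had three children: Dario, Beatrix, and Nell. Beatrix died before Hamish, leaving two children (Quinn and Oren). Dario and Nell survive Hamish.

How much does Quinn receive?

The spouse counts as an additional share at the children's level, so there are 4 primary shares of 52,000. Sorcha takes one such share (52,000).
The children's combined portion (156,000) is divided into 3 shares of 52,000: Dario and Nell each take 52,000; Beatrix's 52,000 share passes to Beatrix's issue.
Beatrix's share (52,000) is divided into 2 shares of 26,000: Quinn and Oren each take 26,000.

Quinn receives 26,000.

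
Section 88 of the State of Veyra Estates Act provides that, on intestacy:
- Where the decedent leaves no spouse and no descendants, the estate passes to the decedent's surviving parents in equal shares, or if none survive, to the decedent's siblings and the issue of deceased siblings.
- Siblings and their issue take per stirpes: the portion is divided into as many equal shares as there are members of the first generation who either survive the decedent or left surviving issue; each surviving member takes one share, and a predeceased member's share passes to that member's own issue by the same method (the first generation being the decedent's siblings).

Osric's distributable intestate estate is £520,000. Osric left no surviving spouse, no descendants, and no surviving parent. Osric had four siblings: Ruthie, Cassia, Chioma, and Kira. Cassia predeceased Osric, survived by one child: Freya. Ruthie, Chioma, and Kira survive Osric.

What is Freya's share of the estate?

The entire £520,000 passes to the siblings and their issue.
That amount (£520,000) is divided into 4 shares of £130,000: Ruthie, Chioma, and Kira each take £130,000; Cassia's £130,000 share passes to Cassia's issue.
Cassia's share (£130,000) passes entirely to Freya.

Freya receives £130,000.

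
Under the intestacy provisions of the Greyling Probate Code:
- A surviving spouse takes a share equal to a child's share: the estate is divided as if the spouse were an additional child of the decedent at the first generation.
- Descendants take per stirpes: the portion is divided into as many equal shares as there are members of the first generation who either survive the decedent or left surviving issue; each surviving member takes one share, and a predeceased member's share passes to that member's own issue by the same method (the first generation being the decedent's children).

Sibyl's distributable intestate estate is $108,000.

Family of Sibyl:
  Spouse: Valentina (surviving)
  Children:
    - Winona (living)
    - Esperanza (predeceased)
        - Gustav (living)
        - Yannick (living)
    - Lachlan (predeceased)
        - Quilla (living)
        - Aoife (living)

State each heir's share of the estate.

Valentina: $27,000; Winona: $27,000; Gustav: $13,500; Yannick: $13,500; Quilla: $13,500; Aoife: $13,500

The spouse counts as an additional share at the children's level, so there are 4 primary shares of $27,000. Valentina takes one such share ($27,000).
The children's combined portion ($81,000) is divided into 3 shares of $27,000: Winona takes $27,000; Esperanza's $27,000 share passes to Esperanza's issue; Lachlan's $27,000 share passes to Lachlan's issue.
Esperanza's share ($27,000) is divided into 2 shares of $13,500: Gustav and Yannick each take $13,500.
Lachlan's share ($27,000) is divided into 2 shares of $13,500: Quilla and Aoife each take $13,500.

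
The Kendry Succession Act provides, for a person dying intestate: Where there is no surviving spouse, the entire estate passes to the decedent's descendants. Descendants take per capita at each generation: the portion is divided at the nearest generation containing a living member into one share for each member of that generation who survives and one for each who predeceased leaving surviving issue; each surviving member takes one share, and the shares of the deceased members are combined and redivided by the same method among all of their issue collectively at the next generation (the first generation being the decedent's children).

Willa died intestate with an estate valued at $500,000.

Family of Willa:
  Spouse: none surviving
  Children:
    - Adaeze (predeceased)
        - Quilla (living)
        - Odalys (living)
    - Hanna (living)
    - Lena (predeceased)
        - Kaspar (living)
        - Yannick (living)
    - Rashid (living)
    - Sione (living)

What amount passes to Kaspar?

The entire $500,000 passes to the descendants.
That amount ($500,000) is divided at the children's generation into 5 shares of $100,000. Hanna, Rashid, and Sione each take $100,000. The 2 shares of the deceased (Adaeze and Lena) are combined into a pool of $200,000.
That pool ($200,000) is divided at the grandchildren's generation equally among Quilla, Odalys, Kaspar, and Yannick: $50,000 each.

Kaspar receives $50,000.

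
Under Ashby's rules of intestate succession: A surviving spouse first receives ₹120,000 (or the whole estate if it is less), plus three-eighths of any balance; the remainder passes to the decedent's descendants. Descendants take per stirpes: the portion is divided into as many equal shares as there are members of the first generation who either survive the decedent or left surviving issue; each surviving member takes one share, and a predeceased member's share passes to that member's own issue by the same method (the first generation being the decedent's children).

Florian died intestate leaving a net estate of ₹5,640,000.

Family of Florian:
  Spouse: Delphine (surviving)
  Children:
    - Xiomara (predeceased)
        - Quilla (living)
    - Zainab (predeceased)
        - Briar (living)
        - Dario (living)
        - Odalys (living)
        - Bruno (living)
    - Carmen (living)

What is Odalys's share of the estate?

Delphine first takes ₹120,000, leaving a balance of ₹5,520,000. Delphine then takes three-eighths of the balance (₹2,070,000), for a total of ₹2,190,000. The remaining ₹3,450,000 passes to the descendants.
The descendants' portion (₹3,450,000) is divided into 3 shares of ₹1,150,000: Carmen takes ₹1,150,000; Xiomara's ₹1,150,000 share passes to Xiomara's issue; Zainab's ₹1,150,000 share passes to Zainab's issue.
Xiomara's share (₹1,150,000) passes entirely to Quilla.
Zainab's share (₹1,150,000) is divided into 4 shares of ₹287,500: Briar, Dario, Odalys, and Bruno each take ₹287,500.

Odalys receives ₹287,500.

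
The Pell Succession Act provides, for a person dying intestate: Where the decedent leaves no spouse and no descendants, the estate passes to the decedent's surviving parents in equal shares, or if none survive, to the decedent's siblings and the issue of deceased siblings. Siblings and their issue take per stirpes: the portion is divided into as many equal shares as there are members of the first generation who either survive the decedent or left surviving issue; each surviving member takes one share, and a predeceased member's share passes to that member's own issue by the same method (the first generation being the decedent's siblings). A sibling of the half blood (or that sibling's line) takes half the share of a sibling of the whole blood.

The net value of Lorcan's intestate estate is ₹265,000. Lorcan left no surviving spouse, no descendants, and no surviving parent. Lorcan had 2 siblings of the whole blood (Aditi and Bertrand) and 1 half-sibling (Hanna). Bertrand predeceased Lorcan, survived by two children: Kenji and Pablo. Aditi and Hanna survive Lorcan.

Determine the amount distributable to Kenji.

Kenji receives ₹53,000.

The entire ₹265,000 passes to the siblings and their issue.
Counting each half-blood sibling's line as half a unit, there are 5/2 units in ₹265,000, so one unit is ₹106,000. Whole-blood lines (Aditi and Bertrand) take ₹106,000 each; half-blood lines (Hanna) take ₹53,000 each.
Bertrand's share (₹106,000) is divided into 2 shares of ₹53,000: Kenji and Pablo each take ₹53,000.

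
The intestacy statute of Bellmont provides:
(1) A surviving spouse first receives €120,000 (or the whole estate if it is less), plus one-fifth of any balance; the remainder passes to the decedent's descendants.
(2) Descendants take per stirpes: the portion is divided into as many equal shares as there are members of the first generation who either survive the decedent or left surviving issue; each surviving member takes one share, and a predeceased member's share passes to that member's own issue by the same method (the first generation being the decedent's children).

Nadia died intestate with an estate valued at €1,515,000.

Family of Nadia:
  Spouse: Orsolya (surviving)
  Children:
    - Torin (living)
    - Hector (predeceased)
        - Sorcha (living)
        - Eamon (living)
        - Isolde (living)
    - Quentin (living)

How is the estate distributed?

Orsolya: €399,000; Torin: €372,000; Sorcha: €124,000; Eamon: €124,000; Isolde: €124,000; Quentin: €372,000

Orsolya first takes €120,000, leaving a balance of €1,395,000. Orsolya then takes one-fifth of the balance (€279,000), for a total of €399,000. The remaining €1,116,000 passes to the descendants.
The descendants' portion (€1,116,000) is divided into 3 shares of €372,000: Torin and Quentin each take €372,000; Hector's €372,000 share passes to Hector's issue.
Hector's share (€372,000) is divided into 3 shares of €124,000: Sorcha, Eamon, and Isolde each take €124,000.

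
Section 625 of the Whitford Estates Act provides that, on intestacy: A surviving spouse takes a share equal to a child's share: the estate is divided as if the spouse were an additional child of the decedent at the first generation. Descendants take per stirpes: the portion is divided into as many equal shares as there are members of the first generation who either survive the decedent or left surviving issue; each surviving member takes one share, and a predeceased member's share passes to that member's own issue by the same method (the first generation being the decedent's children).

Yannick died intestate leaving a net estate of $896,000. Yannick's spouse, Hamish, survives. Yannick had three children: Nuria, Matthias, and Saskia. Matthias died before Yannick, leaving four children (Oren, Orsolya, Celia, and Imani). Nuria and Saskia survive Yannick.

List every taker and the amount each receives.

The spouse counts as an additional share at the children's level, so there are 4 primary shares of $224,000. Hamish takes one such share ($224,000).
The children's combined portion ($672,000) is divided into 3 shares of $224,000: Nuria and Saskia each take $224,000; Matthias's $224,000 share passes to Matthias's issue.
Matthias's share ($224,000) is divided into 4 shares of $56,000: Oren, Orsolya, Celia, and Imani each take $56,000.

Hamish: $224,000; Nuria: $224,000; Oren: $56,000; Orsolya: $56,000; Celia: $56,000; Imani: $56,000; Saskia: $224,000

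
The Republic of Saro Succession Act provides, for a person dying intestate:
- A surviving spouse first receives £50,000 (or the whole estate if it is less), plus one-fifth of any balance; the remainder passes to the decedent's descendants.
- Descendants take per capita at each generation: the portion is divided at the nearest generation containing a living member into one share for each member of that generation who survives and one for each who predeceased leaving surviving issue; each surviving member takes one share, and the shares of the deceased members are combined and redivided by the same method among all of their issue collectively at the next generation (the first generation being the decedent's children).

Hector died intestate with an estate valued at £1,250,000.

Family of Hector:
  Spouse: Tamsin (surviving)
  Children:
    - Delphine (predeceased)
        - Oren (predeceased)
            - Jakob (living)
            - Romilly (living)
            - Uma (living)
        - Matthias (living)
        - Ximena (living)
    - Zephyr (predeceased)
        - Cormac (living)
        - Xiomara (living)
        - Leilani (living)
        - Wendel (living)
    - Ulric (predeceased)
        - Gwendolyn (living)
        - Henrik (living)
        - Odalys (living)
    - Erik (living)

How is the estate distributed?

Tamsin first takes £50,000, leaving a balance of £1,200,000. Tamsin then takes one-fifth of the balance (£240,000), for a total of £290,000. The remaining £960,000 passes to the descendants.
The descendants' portion (£960,000) is divided at the children's generation into 4 shares of £240,000. Erik takes £240,000. The 3 shares of the deceased (Delphine, Zephyr, and Ulric) are combined into a pool of £720,000.
That pool (£720,000) is divided at the grandchildren's generation into 10 shares of £72,000. Matthias, Ximena, Cormac, Xiomara, Leilani, Wendel, Gwendolyn, Henrik, and Odalys each take £72,000. The remaining share for the deceased Oren (£72,000) is carried to the next generation.
That pool (£72,000) is divided at the great-grandchildren's generation equally among Jakob, Romilly, and Uma: £24,000 each.

Tamsin: £290,000; Jakob: £24,000; Romilly: £24,000; Uma: £24,000; Matthias: £72,000; Ximena: £72,000; Cormac: £72,000; Xiomara: £72,000; Leilani: £72,000; Wendel: £72,000; Gwendolyn: £72,000; Henrik: £72,000; Odalys: £72,000; Erik: £240,000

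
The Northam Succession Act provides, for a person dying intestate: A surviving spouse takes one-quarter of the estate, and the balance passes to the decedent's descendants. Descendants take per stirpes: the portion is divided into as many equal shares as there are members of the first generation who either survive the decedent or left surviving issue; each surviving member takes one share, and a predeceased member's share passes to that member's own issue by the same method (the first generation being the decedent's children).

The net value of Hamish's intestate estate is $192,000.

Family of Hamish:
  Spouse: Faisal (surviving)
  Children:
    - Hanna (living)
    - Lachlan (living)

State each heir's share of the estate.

Faisal: $48,000; Hanna: $72,000; Lachlan: $72,000

Faisal takes one-quarter of $192,000 = $48,000. The remaining $144,000 passes to the descendants.
The descendants' portion ($144,000) is divided into 2 shares of $72,000: Hanna and Lachlan each take $72,000.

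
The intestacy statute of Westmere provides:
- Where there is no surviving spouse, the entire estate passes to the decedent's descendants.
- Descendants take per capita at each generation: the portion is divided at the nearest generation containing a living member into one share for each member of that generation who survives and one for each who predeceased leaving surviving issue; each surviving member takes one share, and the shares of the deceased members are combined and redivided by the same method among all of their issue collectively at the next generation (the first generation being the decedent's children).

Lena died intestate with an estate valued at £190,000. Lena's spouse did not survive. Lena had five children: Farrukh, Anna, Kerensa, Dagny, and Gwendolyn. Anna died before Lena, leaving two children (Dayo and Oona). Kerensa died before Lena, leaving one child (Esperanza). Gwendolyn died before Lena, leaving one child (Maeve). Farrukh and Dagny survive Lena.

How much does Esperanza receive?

The entire £190,000 passes to the descendants.
That amount (£190,000) is divided at the children's generation into 5 shares of £38,000. Farrukh and Dagny each take £38,000. The 3 shares of the deceased (Anna, Kerensa, and Gwendolyn) are combined into a pool of £114,000.
That pool (£114,000) is divided at the grandchildren's generation equally among Dayo, Oona, Esperanza, and Maeve: £28,500 each.

Esperanza receives £28,500.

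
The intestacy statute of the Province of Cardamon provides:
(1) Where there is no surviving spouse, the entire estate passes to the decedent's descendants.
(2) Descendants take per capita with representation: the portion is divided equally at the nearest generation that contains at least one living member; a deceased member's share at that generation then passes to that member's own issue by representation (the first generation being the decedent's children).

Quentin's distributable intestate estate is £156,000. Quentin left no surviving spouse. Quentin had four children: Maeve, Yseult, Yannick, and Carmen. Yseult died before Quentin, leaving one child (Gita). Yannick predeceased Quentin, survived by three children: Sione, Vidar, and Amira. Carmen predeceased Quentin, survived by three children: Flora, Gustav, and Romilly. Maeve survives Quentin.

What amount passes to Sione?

Sione receives £13,000.

The entire £156,000 passes to the descendants.
That amount (£156,000) is divided into 4 shares of £39,000: Maeve takes £39,000; Yseult's £39,000 share passes to Yseult's issue; Yannick's £39,000 share passes to Yannick's issue; Carmen's £39,000 share passes to Carmen's issue.
Yseult's share (£39,000) passes entirely to Gita.
Yannick's share (£39,000) is divided into 3 shares of £13,000: Sione, Vidar, and Amira each take £13,000.
Carmen's share (£39,000) is divided into 3 shares of £13,000: Flora, Gustav, and Romilly each take £13,000.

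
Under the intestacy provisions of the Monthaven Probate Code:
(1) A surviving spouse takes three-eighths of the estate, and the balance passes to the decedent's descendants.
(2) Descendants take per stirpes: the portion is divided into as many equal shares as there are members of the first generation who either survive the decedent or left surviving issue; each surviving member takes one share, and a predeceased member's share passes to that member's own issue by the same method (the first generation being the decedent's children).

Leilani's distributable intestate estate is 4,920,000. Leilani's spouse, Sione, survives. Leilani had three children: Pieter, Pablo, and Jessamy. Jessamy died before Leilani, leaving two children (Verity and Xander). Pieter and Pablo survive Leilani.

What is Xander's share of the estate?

Sione takes three-eighths of 4,920,000 = 1,845,000. The remaining 3,075,000 passes to the descendants.
The descendants' portion (3,075,000) is divided into 3 shares of 1,025,000: Pieter and Pablo each take 1,025,000; Jessamy's 1,025,000 share passes to Jessamy's issue.
Jessamy's share (1,025,000) is divided into 2 shares of 512,500: Verity and Xander each take 512,500.

Xander receives 512,500.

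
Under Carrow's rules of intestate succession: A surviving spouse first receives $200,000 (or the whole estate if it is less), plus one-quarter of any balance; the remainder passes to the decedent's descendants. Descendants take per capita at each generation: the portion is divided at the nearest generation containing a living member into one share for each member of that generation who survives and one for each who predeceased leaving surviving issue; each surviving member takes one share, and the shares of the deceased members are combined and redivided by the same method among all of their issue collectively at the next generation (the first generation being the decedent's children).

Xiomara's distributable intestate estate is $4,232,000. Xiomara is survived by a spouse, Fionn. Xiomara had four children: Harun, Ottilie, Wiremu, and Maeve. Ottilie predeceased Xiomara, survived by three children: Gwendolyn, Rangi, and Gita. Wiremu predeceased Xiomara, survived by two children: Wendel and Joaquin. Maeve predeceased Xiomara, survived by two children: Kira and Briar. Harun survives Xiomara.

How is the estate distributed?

Fionn: $1,208,000; Harun: $756,000; Gwendolyn: $324,000; Rangi: $324,000; Gita: $324,000; Wendel: $324,000; Joaquin: $324,000; Kira: $324,000; Briar: $324,000

Fionn first takes $200,000, leaving a balance of $4,032,000. Fionn then takes one-quarter of the balance ($1,008,000), for a total of $1,208,000. The remaining $3,024,000 passes to the descendants.
The descendants' portion ($3,024,000) is divided at the children's generation into 4 shares of $756,000. Harun takes $756,000. The 3 shares of the deceased (Ottilie, Wiremu, and Maeve) are combined into a pool of $2,268,000.
That pool ($2,268,000) is divided at the grandchildren's generation equally among Gwendolyn, Rangi, Gita, Wendel, Joaquin, Kira, and Briar: $324,000 each.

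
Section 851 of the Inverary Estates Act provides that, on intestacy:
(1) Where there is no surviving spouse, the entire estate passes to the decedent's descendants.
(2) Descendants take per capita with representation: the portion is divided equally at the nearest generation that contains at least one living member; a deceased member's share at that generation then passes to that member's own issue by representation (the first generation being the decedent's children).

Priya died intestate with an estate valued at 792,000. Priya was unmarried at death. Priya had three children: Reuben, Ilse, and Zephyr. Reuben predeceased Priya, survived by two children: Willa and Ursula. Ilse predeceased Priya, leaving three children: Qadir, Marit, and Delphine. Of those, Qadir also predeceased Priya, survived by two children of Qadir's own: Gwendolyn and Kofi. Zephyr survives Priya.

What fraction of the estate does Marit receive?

Marit receives 1/9 of the estate.

The entire 792,000 passes to the descendants.
That amount (792,000) is divided into 3 shares of 264,000: Zephyr takes 264,000; Reuben's 264,000 share passes to Reuben's issue; Ilse's 264,000 share passes to Ilse's issue.
Reuben's share (264,000) is divided into 2 shares of 132,000: Willa and Ursula each take 132,000.
Ilse's share (264,000) is divided into 3 shares of 88,000: Marit and Delphine each take 88,000; Qadir's 88,000 share passes to Qadir's issue.
Qadir's share (88,000) is divided into 2 shares of 44,000: Gwendolyn and Kofi each take 44,000.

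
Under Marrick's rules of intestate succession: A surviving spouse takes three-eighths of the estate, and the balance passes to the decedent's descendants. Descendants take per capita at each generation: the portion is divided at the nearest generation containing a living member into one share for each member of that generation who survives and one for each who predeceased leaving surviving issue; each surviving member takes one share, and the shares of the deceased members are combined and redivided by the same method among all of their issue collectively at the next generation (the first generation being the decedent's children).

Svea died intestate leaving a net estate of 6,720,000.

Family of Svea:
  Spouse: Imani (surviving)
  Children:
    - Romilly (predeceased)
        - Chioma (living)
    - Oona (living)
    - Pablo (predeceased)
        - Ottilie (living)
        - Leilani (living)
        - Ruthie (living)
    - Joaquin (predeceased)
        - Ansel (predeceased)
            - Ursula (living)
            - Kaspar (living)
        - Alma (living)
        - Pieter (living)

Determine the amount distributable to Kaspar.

Imani takes three-eighths of 6,720,000 = 2,520,000. The remaining 4,200,000 passes to the descendants.
The descendants' portion (4,200,000) is divided at the children's generation into 4 shares of 1,050,000. Oona takes 1,050,000. The 3 shares of the deceased (Romilly, Pablo, and Joaquin) are combined into a pool of 3,150,000.
That pool (3,150,000) is divided at the grandchildren's generation into 7 shares of 450,000. Chioma, Ottilie, Leilani, Ruthie, Alma, and Pieter each take 450,000. The remaining share for the deceased Ansel (450,000) is carried to the next generation.
That pool (450,000) is divided at the great-grandchildren's generation equally among Ursula and Kaspar: 225,000 each.

Kaspar receives 225,000.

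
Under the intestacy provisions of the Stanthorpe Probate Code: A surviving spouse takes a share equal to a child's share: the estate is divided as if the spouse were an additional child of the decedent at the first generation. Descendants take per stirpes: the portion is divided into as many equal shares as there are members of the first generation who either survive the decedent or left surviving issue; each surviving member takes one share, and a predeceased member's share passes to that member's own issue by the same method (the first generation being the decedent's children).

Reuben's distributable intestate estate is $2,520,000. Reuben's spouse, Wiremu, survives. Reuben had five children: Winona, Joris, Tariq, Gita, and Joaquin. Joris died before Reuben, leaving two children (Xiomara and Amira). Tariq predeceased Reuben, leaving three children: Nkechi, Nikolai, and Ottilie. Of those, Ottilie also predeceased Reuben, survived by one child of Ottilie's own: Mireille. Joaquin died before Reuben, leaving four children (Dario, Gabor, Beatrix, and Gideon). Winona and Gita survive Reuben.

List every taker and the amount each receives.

Wiremu: $420,000; Winona: $420,000; Xiomara: $210,000; Amira: $210,000; Nkechi: $140,000; Nikolai: $140,000; Mireille: $140,000; Gita: $420,000; Dario: $105,000; Gabor: $105,000; Beatrix: $105,000; Gideon: $105,000

The spouse counts as an additional share at the children's level, so there are 6 primary shares of $420,000. Wiremu takes one such share ($420,000).
The children's combined portion ($2,100,000) is divided into 5 shares of $420,000: Winona and Gita each take $420,000; Joris's $420,000 share passes to Joris's issue; Tariq's $420,000 share passes to Tariq's issue; Joaquin's $420,000 share passes to Joaquin's issue.
Joris's share ($420,000) is divided into 2 shares of $210,000: Xiomara and Amira each take $210,000.
Tariq's share ($420,000) is divided into 3 shares of $140,000: Nkechi and Nikolai each take $140,000; Ottilie's $140,000 share passes to Ottilie's issue.
Ottilie's share ($140,000) passes entirely to Mireille.
Joaquin's share ($420,000) is divided into 4 shares of $105,000: Dario, Gabor, Beatrix, and Gideon each take $105,000.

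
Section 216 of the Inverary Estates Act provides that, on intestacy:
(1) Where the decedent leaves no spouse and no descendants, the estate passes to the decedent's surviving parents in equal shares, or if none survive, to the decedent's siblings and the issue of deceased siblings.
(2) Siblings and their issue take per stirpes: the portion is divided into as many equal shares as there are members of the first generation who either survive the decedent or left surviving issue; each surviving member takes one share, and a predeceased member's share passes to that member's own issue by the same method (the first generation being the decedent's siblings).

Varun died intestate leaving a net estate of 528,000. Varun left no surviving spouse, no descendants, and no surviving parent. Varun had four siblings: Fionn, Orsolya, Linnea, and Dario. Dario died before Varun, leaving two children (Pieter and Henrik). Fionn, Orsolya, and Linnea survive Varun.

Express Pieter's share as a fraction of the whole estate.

Pieter receives 1/8 of the estate.

The entire 528,000 passes to the siblings and their issue.
That amount (528,000) is divided into 4 shares of 132,000: Fionn, Orsolya, and Linnea each take 132,000; Dario's 132,000 share passes to Dario's issue.
Dario's share (132,000) is divided into 2 shares of 66,000: Pieter and Henrik each take 66,000.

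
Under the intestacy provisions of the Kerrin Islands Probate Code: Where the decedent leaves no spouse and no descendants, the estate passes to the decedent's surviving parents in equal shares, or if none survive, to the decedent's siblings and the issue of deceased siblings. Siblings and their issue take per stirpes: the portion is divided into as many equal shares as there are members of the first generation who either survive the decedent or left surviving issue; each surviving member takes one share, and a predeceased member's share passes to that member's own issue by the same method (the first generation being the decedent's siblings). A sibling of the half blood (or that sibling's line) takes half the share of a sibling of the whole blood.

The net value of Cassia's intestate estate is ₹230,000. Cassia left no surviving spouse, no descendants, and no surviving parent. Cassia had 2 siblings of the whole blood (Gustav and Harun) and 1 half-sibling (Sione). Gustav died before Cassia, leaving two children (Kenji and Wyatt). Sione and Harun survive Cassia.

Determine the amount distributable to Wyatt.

Wyatt receives ₹46,000.

The entire ₹230,000 passes to the siblings and their issue.
Counting each half-blood sibling's line as half a unit, there are 5/2 units in ₹230,000, so one unit is ₹92,000. Whole-blood lines (Gustav and Harun) take ₹92,000 each; half-blood lines (Sione) take ₹46,000 each.
Gustav's share (₹92,000) is divided into 2 shares of ₹46,000: Kenji and Wyatt each take ₹46,000.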